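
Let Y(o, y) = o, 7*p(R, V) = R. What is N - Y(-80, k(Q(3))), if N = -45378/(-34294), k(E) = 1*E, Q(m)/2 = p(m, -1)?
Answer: 1394449/17147 ≈ 81.323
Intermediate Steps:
p(R, V) = R/7
Q(m) = 2*m/7 (Q(m) = 2*(m/7) = 2*m/7)
k(E) = E
N = 22689/17147 (N = -45378*(-1/34294) = 22689/17147 ≈ 1.3232)
N - Y(-80, k(Q(3))) = 22689/17147 - 1*(-80) = 22689/17147 + 80 = 1394449/17147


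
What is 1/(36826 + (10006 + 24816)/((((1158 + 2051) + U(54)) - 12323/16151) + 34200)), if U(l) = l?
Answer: 302526295/11141114544731 ≈ 2.7154e-5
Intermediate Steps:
1/(36826 + (10006 + 24816)/((((1158 + 2051) + U(54)) - 12323/16151) + 34200)) = 1/(36826 + (10006 + 24816)/((((1158 + 2051) + 54) - 12323/16151) + 34200)) = 1/(36826 + 34822/(((3209 + 54) - 12323*1/16151) + 34200)) = 1/(36826 + 34822/((3263 - 12323/16151) + 34200)) = 1/(36826 + 34822/(52688390/16151 + 34200)) = 1/(36826 + 34822/(605052590/16151)) = 1/(36826 + 34822*(16151/605052590)) = 1/(36826 + 281205061/302526295) = 1/(11141114544731/302526295) = 302526295/11141114544731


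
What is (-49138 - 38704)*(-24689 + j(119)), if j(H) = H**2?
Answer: 924800576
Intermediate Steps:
(-49138 - 38704)*(-24689 + j(119)) = (-49138 - 38704)*(-24689 + 119**2) = -87842*(-24689 + 14161) = -87842*(-10528) = 924800576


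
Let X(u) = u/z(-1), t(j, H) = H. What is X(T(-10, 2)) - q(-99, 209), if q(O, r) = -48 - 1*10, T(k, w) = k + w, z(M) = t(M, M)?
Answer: 66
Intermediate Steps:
z(M) = M
X(u) = -u (X(u) = u/(-1) = u*(-1) = -u)
q(O, r) = -58 (q(O, r) = -48 - 10 = -58)
X(T(-10, 2)) - q(-99, 209) = -(-10 + 2) - 1*(-58) = -1*(-8) + 58 = 8 + 58 = 66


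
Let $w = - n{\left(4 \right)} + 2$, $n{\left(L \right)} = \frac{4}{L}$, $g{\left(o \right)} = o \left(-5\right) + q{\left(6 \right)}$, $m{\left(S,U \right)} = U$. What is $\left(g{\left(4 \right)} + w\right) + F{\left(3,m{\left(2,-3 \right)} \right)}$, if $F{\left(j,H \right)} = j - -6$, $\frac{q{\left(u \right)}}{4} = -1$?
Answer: $-14$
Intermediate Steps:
$q{\left(u \right)} = -4$ ($q{\left(u \right)} = 4 \left(-1\right) = -4$)
$F{\left(j,H \right)} = 6 + j$ ($F{\left(j,H \right)} = j + 6 = 6 + j$)
$g{\left(o \right)} = -4 - 5 o$ ($g{\left(o \right)} = o \left(-5\right) - 4 = - 5 o - 4 = -4 - 5 o$)
$w = 1$ ($w = - \frac{4}{4} + 2 = \left(-1\right) 1 + 2 = -1 + 2 = 1$)
$\left(g{\left(4 \right)} + w\right) + F{\left(3,m{\left(2,-3 \right)} \right)} = \left(\left(-4 - 20\right) + 1\right) + \left(6 + 3\right) = \left(\left(-4 - 20\right) + 1\right) + 9 = \left(-24 + 1\right) + 9 = -23 + 9 = -14$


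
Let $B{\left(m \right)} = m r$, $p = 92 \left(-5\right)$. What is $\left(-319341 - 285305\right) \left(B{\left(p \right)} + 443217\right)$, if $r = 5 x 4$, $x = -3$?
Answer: $-284677615782$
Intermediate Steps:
$p = -460$
$r = -60$ ($r = 5 \left(-3\right) 4 = \left(-15\right) 4 = -60$)
$B{\left(m \right)} = - 60 m$ ($B{\left(m \right)} = m \left(-60\right) = - 60 m$)
$\left(-319341 - 285305\right) \left(B{\left(p \right)} + 443217\right) = \left(-319341 - 285305\right) \left(\left(-60\right) \left(-460\right) + 443217\right) = - 604646 \left(27600 + 443217\right) = \left(-604646\right) 470817 = -284677615782$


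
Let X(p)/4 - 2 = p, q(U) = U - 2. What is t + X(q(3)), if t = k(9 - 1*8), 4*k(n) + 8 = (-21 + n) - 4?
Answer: 4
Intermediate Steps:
q(U) = -2 + U
X(p) = 8 + 4*p
k(n) = -33/4 + n/4 (k(n) = -2 + ((-21 + n) - 4)/4 = -2 + (-25 + n)/4 = -2 + (-25/4 + n/4) = -33/4 + n/4)
t = -8 (t = -33/4 + (9 - 1*8)/4 = -33/4 + (9 - 8)/4 = -33/4 + (¼)*1 = -33/4 + ¼ = -8)
t + X(q(3)) = -8 + (8 + 4*(-2 + 3)) = -8 + (8 + 4*1) = -8 + (8 + 4) = -8 + 12 = 4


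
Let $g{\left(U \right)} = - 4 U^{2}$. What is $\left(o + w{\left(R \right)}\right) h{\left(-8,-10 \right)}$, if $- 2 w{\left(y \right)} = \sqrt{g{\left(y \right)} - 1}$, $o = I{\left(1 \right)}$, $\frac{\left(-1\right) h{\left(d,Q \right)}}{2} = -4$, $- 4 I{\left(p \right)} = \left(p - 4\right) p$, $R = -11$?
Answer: $6 - 4 i \sqrt{485} \approx 6.0 - 88.091 i$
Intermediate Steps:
$I{\left(p \right)} = - \frac{p \left(-4 + p\right)}{4}$ ($I{\left(p \right)} = - \frac{\left(p - 4\right) p}{4} = - \frac{\left(-4 + p\right) p}{4} = - \frac{p \left(-4 + p\right)}{4}$)
$h{\left(d,Q \right)} = 8$ ($h{\left(d,Q \right)} = \left(-2\right) \left(-4\right) = 8$)
$o = \frac{3}{4}$ ($o = \frac{1}{4} \cdot 1 \left(4 - 1\right) = \frac{1}{4} \cdot 1 \cdot 3 = \frac{3}{4} \approx 0.75$)
$w{\left(y \right)} = - \frac{\sqrt{-1 - 4 y^{2}}}{2}$ ($w{\left(y \right)} = - \frac{\sqrt{- 4 y^{2} - 1}}{2} = - \frac{\sqrt{-1 - 4 y^{2}}}{2}$)
$\left(o + w{\left(R \right)}\right) h{\left(-8,-10 \right)} = \left(\frac{3}{4} - \frac{\sqrt{-1 - 4 \left(-11\right)^{2}}}{2}\right) 8 = \left(\frac{3}{4} - \frac{\sqrt{-1 - 484}}{2}\right) 8 = \left(\frac{3}{4} - \frac{\sqrt{-485}}{2}\right) 8 = \left(\frac{3}{4} - \frac{i \sqrt{485}}{2}\right) 8 = 6 - 4 i \sqrt{485}$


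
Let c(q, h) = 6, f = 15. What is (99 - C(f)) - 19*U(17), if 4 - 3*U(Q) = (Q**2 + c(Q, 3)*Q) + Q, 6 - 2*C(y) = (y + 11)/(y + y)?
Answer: 26551/10 ≈ 2655.1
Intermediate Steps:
C(y) = 3 - (11 + y)/(4*y) (C(y) = 3 - (y + 11)/(2*(y + y)) = 3 - (11 + y)/(2*(2*y)) = 3 - (11 + y)*1/(2*y)/2 = 3 - (11 + y)/(4*y))
U(Q) = 4/3 - 7*Q/3 - Q**2/3 (U(Q) = 4/3 - ((Q**2 + 6*Q) + Q)/3 = 4/3 - (Q**2 + 7*Q)/3 = 4/3 + (-7*Q/3 - Q**2/3) = 4/3 - 7*Q/3 - Q**2/3)
(99 - C(f)) - 19*U(17) = (99 - 11*(-1 + 15)/(4*15)) - 19*(4/3 - 7/3*17 - 1/3*17**2) = (99 - 11*14/(4*15)) - 19*(4/3 - 119/3 - 1/3*289) = (99 - 1*77/30) - 19*(4/3 - 119/3 - 289/3) = (99 - 77/30) - 19*(-404/3) = 2893/30 + 7676/3 = 26551/10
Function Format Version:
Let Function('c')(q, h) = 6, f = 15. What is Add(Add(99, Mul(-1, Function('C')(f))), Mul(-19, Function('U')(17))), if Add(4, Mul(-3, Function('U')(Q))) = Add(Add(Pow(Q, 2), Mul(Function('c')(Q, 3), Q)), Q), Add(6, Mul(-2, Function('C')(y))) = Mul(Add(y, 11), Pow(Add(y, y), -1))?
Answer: Rational(26551, 10) ≈ 2655.1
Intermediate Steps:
Function('C')(y) = Add(3, Mul(Rational(-1, 4), Pow(y, -1), Add(11, y))) (Function('C')(y) = Add(3, Mul(Rational(-1, 2), Mul(Add(y, 11), Pow(Add(y, y), -1)))) = Add(3, Mul(Rational(-1, 2), Mul(Add(11, y), Pow(Mul(2, y), -1)))) = Add(3, Mul(Rational(-1, 2), Mul(Add(11, y), Mul(Rational(1, 2), Pow(y, -1))))) = Add(3, Mul(Rational(-1, 2), Mul(Rational(1, 2), Pow(y, -1), Add(11, y)))) = Add(3, Mul(Rational(-1, 4), Pow(y, -1), Add(11, y))))
Function('U')(Q) = Add(Rational(4, 3), Mul(Rational(-7, 3), Q), Mul(Rational(-1, 3), Pow(Q, 2))) (Function('U')(Q) = Add(Rational(4, 3), Mul(Rational(-1, 3), Add(Add(Pow(Q, 2), Mul(6, Q)), Q))) = Add(Rational(4, 3), Mul(Rational(-1, 3), Add(Pow(Q, 2), Mul(7, Q)))) = Add(Rational(4, 3), Add(Mul(Rational(-7, 3), Q), Mul(Rational(-1, 3), Pow(Q, 2)))) = Add(Rational(4, 3), Mul(Rational(-7, 3), Q), Mul(Rational(-1, 3), Pow(Q, 2))))
Add(Add(99, Mul(-1, Function('C')(f))), Mul(-19, Function('U')(17))) = Add(Add(99, Mul(-1, Mul(Rational(11, 4), Pow(15, -1), Add(-1, 15)))), Mul(-19, Add(Rational(4, 3), Mul(Rational(-7, 3), 17), Mul(Rational(-1, 3), Pow(17, 2))))) = Add(Add(99, Mul(-1, Mul(Rational(11, 4), Rational(1, 15), 14))), Mul(-19, Add(Rational(4, 3), Rational(-119, 3), Mul(Rational(-1, 3), 289)))) = Add(Add(99, Mul(-1, Rational(77, 30))), Mul(-19, Add(Rational(4, 3), Rational(-119, 3), Rational(-289, 3)))) = Add(Add(99, Rational(-77, 30)), Mul(-19, Rational(-404, 3))) = Add(Rational(2893, 30), Rational(7676, 3)) = Rational(26551, 10)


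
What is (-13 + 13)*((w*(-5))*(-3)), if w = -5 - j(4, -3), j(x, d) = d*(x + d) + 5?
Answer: 0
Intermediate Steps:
j(x, d) = 5 + d*(d + x) (j(x, d) = d*(d + x) + 5 = 5 + d*(d + x))
w = -7 (w = -5 - (5 + (-3)² - 3*4) = -5 - (5 + 9 - 12) = -5 - 1*2 = -5 - 2 = -7)
(-13 + 13)*((w*(-5))*(-3)) = (-13 + 13)*(-7*(-5)*(-3)) = 0*(35*(-3)) = 0*(-105) = 0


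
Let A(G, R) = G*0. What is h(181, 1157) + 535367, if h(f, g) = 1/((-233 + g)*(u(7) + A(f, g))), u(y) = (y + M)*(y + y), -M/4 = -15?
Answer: 464009003305/866712 ≈ 5.3537e+5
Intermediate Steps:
A(G, R) = 0
M = 60 (M = -4*(-15) = 60)
u(y) = 2*y*(60 + y) (u(y) = (y + 60)*(y + y) = (60 + y)*(2*y) = 2*y*(60 + y))
h(f, g) = 1/(-218554 + 938*g) (h(f, g) = 1/((-233 + g)*(2*7*(60 + 7) + 0)) = 1/((-233 + g)*(2*7*67 + 0)) = 1/((-233 + g)*(938 + 0)) = 1/((-233 + g)*938) = 1/(-218554 + 938*g))
h(181, 1157) + 535367 = 1/(938*(-233 + 1157)) + 535367 = (1/938)/924 + 535367 = (1/938)*(1/924) + 535367 = 1/866712 + 535367 = 464009003305/866712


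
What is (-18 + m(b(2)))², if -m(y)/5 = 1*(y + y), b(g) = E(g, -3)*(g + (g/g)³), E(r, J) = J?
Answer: 5184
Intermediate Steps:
b(g) = -3 - 3*g (b(g) = -3*(g + (g/g)³) = -3*(g + 1³) = -3*(g + 1) = -3*(1 + g) = -3 - 3*g)
m(y) = -10*y (m(y) = -5*(y + y) = -5*2*y = -10*y)
(-18 + m(b(2)))² = (-18 - 10*(-3 - 3*2))² = (-18 - 10*(-3 - 6))² = (-18 - 10*(-9))² = (-18 + 90)² = 72² = 5184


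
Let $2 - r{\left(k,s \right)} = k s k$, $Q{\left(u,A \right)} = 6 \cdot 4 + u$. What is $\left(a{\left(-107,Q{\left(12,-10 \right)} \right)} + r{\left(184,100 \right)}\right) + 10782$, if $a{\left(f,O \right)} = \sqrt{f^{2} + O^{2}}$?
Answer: $-3374816 + \sqrt{12745} \approx -3.3747 \cdot 10^{6}$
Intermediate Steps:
$Q{\left(u,A \right)} = 24 + u$
$r{\left(k,s \right)} = 2 - s k^{2}$ ($r{\left(k,s \right)} = 2 - k s k = 2 - s k^{2}$)
$a{\left(f,O \right)} = \sqrt{O^{2} + f^{2}}$
$\left(a{\left(-107,Q{\left(12,-10 \right)} \right)} + r{\left(184,100 \right)}\right) + 10782 = \left(\sqrt{\left(24 + 12\right)^{2} + \left(-107\right)^{2}} + \left(2 - 100 \cdot 184^{2}\right)\right) + 10782 = \left(\sqrt{36^{2} + 11449} + \left(2 - 100 \cdot 33856\right)\right) + 10782 = \left(\sqrt{1296 + 11449} + \left(2 - 3385600\right)\right) + 10782 = \left(\sqrt{12745} - 3385598\right) + 10782 = \left(-3385598 + \sqrt{12745}\right) + 10782 = -3374816 + \sqrt{12745}$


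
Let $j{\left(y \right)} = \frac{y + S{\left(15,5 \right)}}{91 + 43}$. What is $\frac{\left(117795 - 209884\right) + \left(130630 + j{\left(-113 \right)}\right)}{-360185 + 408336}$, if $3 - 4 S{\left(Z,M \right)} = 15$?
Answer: $\frac{2582189}{3226117} \approx 0.8004$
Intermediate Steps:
$S{\left(Z,M \right)} = -3$ ($S{\left(Z,M \right)} = \frac{3}{4} - \frac{15}{4} = -3$)
$j{\left(y \right)} = - \frac{3}{134} + \frac{y}{134}$ ($j{\left(y \right)} = \frac{y - 3}{91 + 43} = \frac{-3 + y}{134} = \left(-3 + y\right) \frac{1}{134} = - \frac{3}{134} + \frac{y}{134}$)
$\frac{\left(117795 - 209884\right) + \left(130630 + j{\left(-113 \right)}\right)}{-360185 + 408336} = \frac{\left(117795 - 209884\right) + \left(130630 + \left(- \frac{3}{134} + \frac{1}{134} \left(-113\right)\right)\right)}{-360185 + 408336} = \frac{-92089 + \left(130630 - \frac{58}{67}\right)}{48151} = \left(-92089 + \left(130630 - \frac{58}{67}\right)\right) \frac{1}{48151} = \left(-92089 + \frac{8752152}{67}\right) \frac{1}{48151} = \frac{2582189}{67} \cdot \frac{1}{48151} = \frac{2582189}{3226117}$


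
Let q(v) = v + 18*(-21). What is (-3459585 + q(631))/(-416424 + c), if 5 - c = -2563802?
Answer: -3459332/2147383 ≈ -1.6110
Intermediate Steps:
c = 2563807 (c = 5 - 1*(-2563802) = 5 + 2563802 = 2563807)
q(v) = -378 + v (q(v) = v - 378 = -378 + v)
(-3459585 + q(631))/(-416424 + c) = (-3459585 + (-378 + 631))/(-416424 + 2563807) = (-3459585 + 253)/2147383 = -3459332*1/2147383 = -3459332/2147383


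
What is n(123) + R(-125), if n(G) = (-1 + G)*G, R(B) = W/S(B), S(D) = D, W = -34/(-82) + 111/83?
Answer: 6383171288/425375 ≈ 15006.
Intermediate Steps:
W = 5962/3403 (W = -34*(-1/82) + 111*(1/83) = 17/41 + 111/83 = 5962/3403 ≈ 1.7520)
R(B) = 5962/(3403*B)
n(G) = G*(-1 + G)
n(123) + R(-125) = 123*(-1 + 123) + (5962/3403)/(-125) = 123*122 + (5962/3403)*(-1/125) = 15006 - 5962/425375 = 6383171288/425375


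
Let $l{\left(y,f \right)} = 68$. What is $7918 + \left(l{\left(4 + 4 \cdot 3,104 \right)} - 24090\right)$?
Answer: $-16104$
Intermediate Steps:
$7918 + \left(l{\left(4 + 4 \cdot 3,104 \right)} - 24090\right) = 7918 + \left(68 - 24090\right) = 7918 - 24022 = -16104$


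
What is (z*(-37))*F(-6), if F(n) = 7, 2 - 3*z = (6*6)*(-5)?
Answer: -47138/3 ≈ -15713.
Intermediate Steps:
z = 182/3 (z = 2/3 - 6*6*(-5)/3 = 2/3 - 12*(-5) = 2/3 - 1/3*(-180) = 2/3 + 60 = 182/3 ≈ 60.667)
(z*(-37))*F(-6) = ((182/3)*(-37))*7 = -6734/3*7 = -47138/3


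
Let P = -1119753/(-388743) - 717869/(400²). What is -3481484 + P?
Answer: -72181501814662889/20732960000 ≈ -3.4815e+6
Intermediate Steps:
P = -33302022889/20732960000 (P = -1119753*(-1/388743) - 717869/160000 = 373251/129581 - 717869*1/160000 = 373251/129581 - 717869/160000 = -33302022889/20732960000 ≈ -1.6062)
-3481484 + P = -3481484 - 33302022889/20732960000 = -72181501814662889/20732960000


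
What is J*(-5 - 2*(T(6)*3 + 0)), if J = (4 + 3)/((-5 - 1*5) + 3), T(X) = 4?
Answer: 29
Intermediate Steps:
J = -1 (J = 7/((-5 - 5) + 3) = 7/(-10 + 3) = 7/(-7) = 7*(-1/7) = -1)
J*(-5 - 2*(T(6)*3 + 0)) = -(-5 - 2*(4*3 + 0)) = -(-5 - 2*(12 + 0)) = -(-5 - 2*12) = -(-5 - 24) = -1*(-29) = 29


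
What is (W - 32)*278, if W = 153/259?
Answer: -2261530/259 ≈ -8731.8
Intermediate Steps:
W = 153/259 (W = 153*(1/259) = 153/259 ≈ 0.59073)
(W - 32)*278 = (153/259 - 32)*278 = -8135/259*278 = -2261530/259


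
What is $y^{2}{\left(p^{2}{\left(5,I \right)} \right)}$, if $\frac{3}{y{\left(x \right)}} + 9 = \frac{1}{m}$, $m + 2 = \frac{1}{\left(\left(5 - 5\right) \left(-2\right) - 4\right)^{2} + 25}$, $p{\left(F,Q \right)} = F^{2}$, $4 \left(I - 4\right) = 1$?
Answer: $\frac{59049}{592900} \approx 0.099594$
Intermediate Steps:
$I = \frac{17}{4}$ ($I = 4 + \frac{1}{4} \cdot 1 = 4 + \frac{1}{4} = \frac{17}{4} \approx 4.25$)
$m = - \frac{81}{41}$ ($m = -2 + \frac{1}{\left(\left(5 - 5\right) \left(-2\right) - 4\right)^{2} + 25} = -2 + \frac{1}{\left(0 \left(-2\right) - 4\right)^{2} + 25} = -2 + \frac{1}{\left(0 - 4\right)^{2} + 25} = -2 + \frac{1}{\left(-4\right)^{2} + 25} = -2 + \frac{1}{16 + 25} = -2 + \frac{1}{41} = - \frac{81}{41} \approx -1.9756$)
$y{\left(x \right)} = - \frac{243}{770}$ ($y{\left(x \right)} = \frac{3}{-9 + \frac{1}{- \frac{81}{41}}} = \frac{3}{-9 - \frac{41}{81}} = \frac{3}{- \frac{770}{81}} = 3 \left(- \frac{81}{770}\right) = - \frac{243}{770}$)
$y^{2}{\left(p^{2}{\left(5,I \right)} \right)} = \left(- \frac{243}{770}\right)^{2} = \frac{59049}{592900}$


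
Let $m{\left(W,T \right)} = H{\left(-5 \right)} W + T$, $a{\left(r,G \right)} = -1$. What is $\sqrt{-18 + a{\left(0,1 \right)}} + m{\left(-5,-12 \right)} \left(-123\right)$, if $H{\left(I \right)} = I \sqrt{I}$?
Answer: $1476 + i \sqrt{19} - 3075 i \sqrt{5} \approx 1476.0 - 6871.5 i$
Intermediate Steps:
$H{\left(I \right)} = I^{\frac{3}{2}}$
$m{\left(W,T \right)} = T - 5 i W \sqrt{5}$ ($m{\left(W,T \right)} = \left(-5\right)^{\frac{3}{2}} W + T = - 5 i \sqrt{5} W + T = - 5 i W \sqrt{5} + T = T - 5 i W \sqrt{5}$)
$\sqrt{-18 + a{\left(0,1 \right)}} + m{\left(-5,-12 \right)} \left(-123\right) = \sqrt{-18 - 1} + \left(-12 - 5 i \left(-5\right) \sqrt{5}\right) \left(-123\right) = \sqrt{-19} + \left(-12 + 25 i \sqrt{5}\right) \left(-123\right) = i \sqrt{19} + \left(1476 - 3075 i \sqrt{5}\right) = 1476 + i \sqrt{19} - 3075 i \sqrt{5}$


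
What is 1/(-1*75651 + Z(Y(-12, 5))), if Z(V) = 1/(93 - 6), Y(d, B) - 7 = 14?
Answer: -87/6581636 ≈ -1.3219e-5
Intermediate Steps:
Y(d, B) = 21 (Y(d, B) = 7 + 14 = 21)
Z(V) = 1/87
1/(-1*75651 + Z(Y(-12, 5))) = 1/(-1*75651 + 1/87) = 1/(-75651 + 1/87) = 1/(-6581636/87) = -87/6581636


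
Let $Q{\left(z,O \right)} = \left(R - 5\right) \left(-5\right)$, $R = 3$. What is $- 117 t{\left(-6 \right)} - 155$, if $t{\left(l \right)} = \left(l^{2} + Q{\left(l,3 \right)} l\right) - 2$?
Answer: $2887$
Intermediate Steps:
$Q{\left(z,O \right)} = 10$ ($Q{\left(z,O \right)} = \left(3 - 5\right) \left(-5\right) = \left(-2\right) \left(-5\right) = 10$)
$t{\left(l \right)} = -2 + l^{2} + 10 l$ ($t{\left(l \right)} = \left(l^{2} + 10 l\right) - 2 = -2 + l^{2} + 10 l$)
$- 117 t{\left(-6 \right)} - 155 = - 117 \left(-2 + \left(-6\right)^{2} + 10 \left(-6\right)\right) - 155 = - 117 \left(-2 + 36 - 60\right) - 155 = \left(-117\right) \left(-26\right) - 155 = 3042 - 155 = 2887$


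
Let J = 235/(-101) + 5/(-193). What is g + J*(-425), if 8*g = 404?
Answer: 40949793/38986 ≈ 1050.4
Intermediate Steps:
J = -45860/19493 (J = 235*(-1/101) + 5*(-1/193) = -235/101 - 5/193 = -45860/19493 ≈ -2.3526)
g = 101/2 (g = (1/8)*404 = 101/2 ≈ 50.500)
g + J*(-425) = 101/2 - 45860/19493*(-425) = 101/2 + 19490500/19493 = 40949793/38986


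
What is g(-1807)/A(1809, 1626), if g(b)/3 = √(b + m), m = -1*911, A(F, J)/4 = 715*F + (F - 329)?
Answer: 9*I*√302/5179660 ≈ 3.0196e-5*I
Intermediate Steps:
A(F, J) = -1316 + 2864*F (A(F, J) = 4*(715*F + (F - 329)) = 4*(715*F + (-329 + F)) = 4*(-329 + 716*F) = -1316 + 2864*F)
m = -911
g(b) = 3*√(-911 + b) (g(b) = 3*√(b - 911) = 3*√(-911 + b))
g(-1807)/A(1809, 1626) = (3*√(-911 - 1807))/(-1316 + 2864*1809) = (3*√(-2718))/(-1316 + 5180976) = (3*(3*I*√302))/5179660 = (9*I*√302)*(1/5179660) = 9*I*√302/5179660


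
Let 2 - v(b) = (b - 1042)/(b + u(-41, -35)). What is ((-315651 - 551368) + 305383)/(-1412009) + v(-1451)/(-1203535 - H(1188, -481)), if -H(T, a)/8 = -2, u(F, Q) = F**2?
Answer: 155466071307703/390867714110570 ≈ 0.39775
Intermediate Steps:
H(T, a) = 16 (H(T, a) = -8*(-2) = 16)
v(b) = 2 - (-1042 + b)/(1681 + b) (v(b) = 2 - (b - 1042)/(b + (-41)**2) = 2 - (-1042 + b)/(b + 1681) = 2 - (-1042 + b)/(1681 + b))
((-315651 - 551368) + 305383)/(-1412009) + v(-1451)/(-1203535 - H(1188, -481)) = ((-315651 - 551368) + 305383)/(-1412009) + ((4404 - 1451)/(1681 - 1451))/(-1203535 - 1*16) = (-867019 + 305383)*(-1/1412009) + (2953/230)/(-1203535 - 16) = -561636*(-1/1412009) + ((1/230)*2953)/(-1203551) = 561636/1412009 + (2953/230)*(-1/1203551) = 561636/1412009 - 2953/276816730 = 155466071307703/390867714110570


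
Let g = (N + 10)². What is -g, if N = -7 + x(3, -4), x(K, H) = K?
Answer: -36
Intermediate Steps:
N = -4 (N = -7 + 3 = -4)
g = 36 (g = (-4 + 10)² = 6² = 36)
-g = -1*36 = -36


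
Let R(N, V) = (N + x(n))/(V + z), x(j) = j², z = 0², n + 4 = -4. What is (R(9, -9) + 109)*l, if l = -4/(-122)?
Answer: 1816/549 ≈ 3.3078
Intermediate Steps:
n = -8 (n = -4 - 4 = -8)
z = 0
l = 2/61 (l = -4*(-1/122) = 2/61 ≈ 0.032787)
R(N, V) = (64 + N)/V (R(N, V) = (N + (-8)²)/(V + 0) = (N + 64)/V = (64 + N)/V)
(R(9, -9) + 109)*l = ((64 + 9)/(-9) + 109)*(2/61) = (-⅑*73 + 109)*(2/61) = (-73/9 + 109)*(2/61) = (908/9)*(2/61) = 1816/549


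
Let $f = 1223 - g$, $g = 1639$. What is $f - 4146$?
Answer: $-4562$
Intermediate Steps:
$f = -416$ ($f = 1223 - 1639 = -416$)
$f - 4146 = -416 - 4146 = -4562$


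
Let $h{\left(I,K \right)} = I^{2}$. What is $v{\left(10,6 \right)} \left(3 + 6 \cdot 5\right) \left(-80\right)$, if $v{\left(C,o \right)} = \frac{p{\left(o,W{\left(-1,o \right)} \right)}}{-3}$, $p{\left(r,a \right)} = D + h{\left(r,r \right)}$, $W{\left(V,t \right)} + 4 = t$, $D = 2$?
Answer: $33440$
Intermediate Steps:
$W{\left(V,t \right)} = -4 + t$
$p{\left(r,a \right)} = 2 + r^{2}$
$v{\left(C,o \right)} = - \frac{2}{3} - \frac{o^{2}}{3}$ ($v{\left(C,o \right)} = \frac{2 + o^{2}}{-3} = \left(2 + o^{2}\right) \left(- \frac{1}{3}\right) = - \frac{2}{3} - \frac{o^{2}}{3}$)
$v{\left(10,6 \right)} \left(3 + 6 \cdot 5\right) \left(-80\right) = \left(- \frac{2}{3} - \frac{6^{2}}{3}\right) \left(3 + 6 \cdot 5\right) \left(-80\right) = \left(- \frac{2}{3} - 12\right) \left(3 + 30\right) \left(-80\right) = \left(- \frac{2}{3} - 12\right) 33 \left(-80\right) = \left(- \frac{38}{3}\right) 33 \left(-80\right) = \left(-418\right) \left(-80\right) = 33440$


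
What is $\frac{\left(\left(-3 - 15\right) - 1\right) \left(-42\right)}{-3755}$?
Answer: $- \frac{798}{3755} \approx -0.21252$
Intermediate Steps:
$\frac{\left(\left(-3 - 15\right) - 1\right) \left(-42\right)}{-3755} = \left(\left(-3 - 15\right) - 1\right) \left(-42\right) \left(- \frac{1}{3755}\right) = \left(-18 - 1\right) \left(-42\right) \left(- \frac{1}{3755}\right) = \left(-19\right) \left(-42\right) \left(- \frac{1}{3755}\right) = 798 \left(- \frac{1}{3755}\right) = - \frac{798}{3755}$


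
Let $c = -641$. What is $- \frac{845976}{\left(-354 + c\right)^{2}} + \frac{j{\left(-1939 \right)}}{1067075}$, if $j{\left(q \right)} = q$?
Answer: $- \frac{36185579947}{42257237075} \approx -0.85632$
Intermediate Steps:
$- \frac{845976}{\left(-354 + c\right)^{2}} + \frac{j{\left(-1939 \right)}}{1067075} = - \frac{845976}{\left(-354 - 641\right)^{2}} - \frac{1939}{1067075} = - \frac{845976}{\left(-995\right)^{2}} - \frac{1939}{1067075} = - \frac{845976}{990025} - \frac{1939}{1067075} = - \frac{36185579947}{42257237075}$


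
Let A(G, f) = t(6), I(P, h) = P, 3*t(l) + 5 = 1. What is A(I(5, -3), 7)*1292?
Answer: -5168/3 ≈ -1722.7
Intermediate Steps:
t(l) = -4/3 (t(l) = -5/3 + (⅓)*1 = -5/3 + ⅓ = -4/3)
A(G, f) = -4/3
A(I(5, -3), 7)*1292 = -4/3*1292 = -5168/3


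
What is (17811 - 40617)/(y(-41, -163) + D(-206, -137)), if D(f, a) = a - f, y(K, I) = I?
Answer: 11403/47 ≈ 242.62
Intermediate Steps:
(17811 - 40617)/(y(-41, -163) + D(-206, -137)) = (17811 - 40617)/(-163 + (-137 - 1*(-206))) = -22806/(-163 + (-137 + 206)) = -22806/(-163 + 69) = -22806/(-94) = -22806*(-1/94) = 11403/47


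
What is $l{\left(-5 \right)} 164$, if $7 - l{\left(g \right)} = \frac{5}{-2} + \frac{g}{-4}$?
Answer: $1353$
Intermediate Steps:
$l{\left(g \right)} = \frac{19}{2} + \frac{g}{4}$ ($l{\left(g \right)} = 7 - \left(\frac{5}{-2} + \frac{g}{-4}\right) = 7 - \left(5 \left(- \frac{1}{2}\right) + g \left(- \frac{1}{4}\right)\right) = 7 - \left(- \frac{5}{2} - \frac{g}{4}\right) = 7 + \left(\frac{5}{2} + \frac{g}{4}\right) = \frac{19}{2} + \frac{g}{4}$)
$l{\left(-5 \right)} 164 = \left(\frac{19}{2} + \frac{1}{4} \left(-5\right)\right) 164 = \left(\frac{19}{2} - \frac{5}{4}\right) 164 = \frac{33}{4} \cdot 164 = 1353$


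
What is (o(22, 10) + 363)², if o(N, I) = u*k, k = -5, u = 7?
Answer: 107584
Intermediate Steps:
o(N, I) = -35 (o(N, I) = 7*(-5) = -35)
(o(22, 10) + 363)² = (-35 + 363)² = 328² = 107584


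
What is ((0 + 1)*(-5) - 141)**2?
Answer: 21316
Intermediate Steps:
((0 + 1)*(-5) - 141)**2 = (1*(-5) - 141)**2 = (-5 - 141)**2 = (-146)**2 = 21316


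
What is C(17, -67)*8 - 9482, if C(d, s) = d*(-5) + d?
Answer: -10026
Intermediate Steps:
C(d, s) = -4*d (C(d, s) = -5*d + d = -4*d)
C(17, -67)*8 - 9482 = -4*17*8 - 9482 = -68*8 - 9482 = -544 - 9482 = -10026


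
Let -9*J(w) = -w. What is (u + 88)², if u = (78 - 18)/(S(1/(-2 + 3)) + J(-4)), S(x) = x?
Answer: 38416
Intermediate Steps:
J(w) = w/9 (J(w) = -(-1)*w/9 = w/9)
u = 108 (u = (78 - 18)/(1/(-2 + 3) + (⅑)*(-4)) = 60/(1/1 - 4/9) = 60/(1 - 4/9) = 60/(5/9) = 60*(9/5) = 108)
(u + 88)² = (108 + 88)² = 196² = 38416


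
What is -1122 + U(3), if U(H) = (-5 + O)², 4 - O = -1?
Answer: -1122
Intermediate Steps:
O = 5 (O = 4 - 1*(-1) = 4 + 1 = 5)
U(H) = 0 (U(H) = (-5 + 5)² = 0² = 0)
-1122 + U(3) = -1122 + 0 = -1122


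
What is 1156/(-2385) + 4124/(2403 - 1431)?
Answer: 242003/64395 ≈ 3.7581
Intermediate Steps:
1156/(-2385) + 4124/(2403 - 1431) = 1156*(-1/2385) + 4124/972 = -1156/2385 + 4124*(1/972) = -1156/2385 + 1031/243 = 242003/64395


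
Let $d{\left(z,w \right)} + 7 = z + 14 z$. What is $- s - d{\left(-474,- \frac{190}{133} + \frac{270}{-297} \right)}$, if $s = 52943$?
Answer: $-45826$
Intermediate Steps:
$d{\left(z,w \right)} = -7 + 15 z$ ($d{\left(z,w \right)} = -7 + \left(z + 14 z\right) = -7 + 15 z$)
$- s - d{\left(-474,- \frac{190}{133} + \frac{270}{-297} \right)} = \left(-1\right) 52943 - \left(-7 + 15 \left(-474\right)\right) = -52943 - \left(-7 - 7110\right) = -52943 - -7117 = -52943 + 7117 = -45826$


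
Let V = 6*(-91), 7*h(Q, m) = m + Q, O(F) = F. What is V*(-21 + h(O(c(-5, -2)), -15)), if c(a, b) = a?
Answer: 13026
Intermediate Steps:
h(Q, m) = Q/7 + m/7 (h(Q, m) = (m + Q)/7 = (Q + m)/7 = Q/7 + m/7)
V = -546
V*(-21 + h(O(c(-5, -2)), -15)) = -546*(-21 + ((⅐)*(-5) + (⅐)*(-15))) = -546*(-21 + (-5/7 - 15/7)) = -546*(-21 - 20/7) = -546*(-167/7) = 13026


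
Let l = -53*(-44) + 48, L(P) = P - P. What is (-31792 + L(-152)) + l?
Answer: -29412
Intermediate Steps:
L(P) = 0
l = 2380 (l = 2332 + 48 = 2380)
(-31792 + L(-152)) + l = (-31792 + 0) + 2380 = -31792 + 2380 = -29412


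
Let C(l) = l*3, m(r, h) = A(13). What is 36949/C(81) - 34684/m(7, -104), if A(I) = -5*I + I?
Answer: 199030/243 ≈ 819.05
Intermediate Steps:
A(I) = -4*I
m(r, h) = -52 (m(r, h) = -4*13 = -52)
C(l) = 3*l
36949/C(81) - 34684/m(7, -104) = 36949/((3*81)) - 34684/(-52) = 36949/243 - 34684*(-1/52) = 36949*(1/243) + 667 = 36949/243 + 667 = 199030/243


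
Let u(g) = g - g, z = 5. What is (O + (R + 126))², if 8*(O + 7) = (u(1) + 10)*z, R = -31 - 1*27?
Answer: 72361/16 ≈ 4522.6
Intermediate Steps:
R = -58 (R = -31 - 27 = -58)
u(g) = 0
O = -¾ (O = -7 + ((0 + 10)*5)/8 = -7 + (10*5)/8 = -7 + (⅛)*50 = -7 + 25/4 = -¾ ≈ -0.75000)
(O + (R + 126))² = (-¾ + (-58 + 126))² = (-¾ + 68)² = (269/4)² = 72361/16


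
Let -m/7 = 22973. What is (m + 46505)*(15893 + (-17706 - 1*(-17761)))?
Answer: -1822952088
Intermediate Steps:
m = -160811 (m = -7*22973 = -160811)
(m + 46505)*(15893 + (-17706 - 1*(-17761))) = (-160811 + 46505)*(15893 + (-17706 - 1*(-17761))) = -114306*(15893 + (-17706 + 17761)) = -114306*(15893 + 55) = -114306*15948 = -1822952088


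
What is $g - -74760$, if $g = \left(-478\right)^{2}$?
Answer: $303244$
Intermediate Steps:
$g = 228484$
$g - -74760 = 228484 - -74760 = 228484 + 74760 = 303244$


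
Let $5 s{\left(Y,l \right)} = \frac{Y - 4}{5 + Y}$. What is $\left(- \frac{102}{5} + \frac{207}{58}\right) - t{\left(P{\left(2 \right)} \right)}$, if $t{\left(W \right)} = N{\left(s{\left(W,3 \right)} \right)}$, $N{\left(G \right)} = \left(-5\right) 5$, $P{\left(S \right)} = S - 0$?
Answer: $\frac{2369}{290} \approx 8.169$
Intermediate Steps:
$P{\left(S \right)} = S$ ($P{\left(S \right)} = S + 0 = S$)
$s{\left(Y,l \right)} = \frac{-4 + Y}{5 \left(5 + Y\right)}$ ($s{\left(Y,l \right)} = \frac{\left(Y - 4\right) \frac{1}{5 + Y}}{5} = \frac{\left(-4 + Y\right) \frac{1}{5 + Y}}{5} = \frac{\frac{1}{5 + Y} \left(-4 + Y\right)}{5} = \frac{-4 + Y}{5 \left(5 + Y\right)}$)
$N{\left(G \right)} = -25$
$t{\left(W \right)} = -25$
$\left(- \frac{102}{5} + \frac{207}{58}\right) - t{\left(P{\left(2 \right)} \right)} = \left(- \frac{102}{5} + \frac{207}{58}\right) - -25 = \left(\left(-102\right) \frac{1}{5} + 207 \cdot \frac{1}{58}\right) + 25 = \left(- \frac{102}{5} + \frac{207}{58}\right) + 25 = - \frac{4881}{290} + 25 = \frac{2369}{290}$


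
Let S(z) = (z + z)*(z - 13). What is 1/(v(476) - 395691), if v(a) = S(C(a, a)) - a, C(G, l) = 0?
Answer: -1/396167 ≈ -2.5242e-6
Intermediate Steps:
S(z) = 2*z*(-13 + z) (S(z) = (2*z)*(-13 + z) = 2*z*(-13 + z))
v(a) = -a (v(a) = 2*0*(-13 + 0) - a = 2*0*(-13) - a = 0 - a = -a)
1/(v(476) - 395691) = 1/(-1*476 - 395691) = 1/(-476 - 395691) = 1/(-396167) = -1/396167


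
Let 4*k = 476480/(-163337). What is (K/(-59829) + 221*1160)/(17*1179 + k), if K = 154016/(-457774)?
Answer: 573413229427526538056/44829548965410811833 ≈ 12.791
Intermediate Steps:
K = -77008/228887 (K = 154016*(-1/457774) = -77008/228887 ≈ -0.33645)
k = -119120/163337 (k = (476480/(-163337))/4 = (476480*(-1/163337))/4 = (¼)*(-476480/163337) = -119120/163337 ≈ -0.72929)
(K/(-59829) + 221*1160)/(17*1179 + k) = (-77008/228887/(-59829) + 221*1160)/(17*1179 - 119120/163337) = (-77008/228887*(-1/59829) + 256360)/(20043 - 119120/163337) = (77008/13694080323 + 256360)/(3273644371/163337) = (3510614431681288/13694080323)*(163337/3273644371) = 573413229427526538056/44829548965410811833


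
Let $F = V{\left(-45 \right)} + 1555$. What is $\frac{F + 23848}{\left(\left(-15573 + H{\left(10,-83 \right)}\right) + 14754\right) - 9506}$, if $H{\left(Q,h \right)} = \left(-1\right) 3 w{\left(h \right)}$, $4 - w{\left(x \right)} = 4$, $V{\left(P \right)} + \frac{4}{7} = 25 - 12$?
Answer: $- \frac{177908}{72275} \approx -2.4615$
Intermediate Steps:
$V{\left(P \right)} = \frac{87}{7}$ ($V{\left(P \right)} = - \frac{4}{7} + \left(25 - 12\right) = - \frac{4}{7} + 13 = \frac{87}{7}$)
$w{\left(x \right)} = 0$ ($w{\left(x \right)} = 4 - 4 = 0$)
$H{\left(Q,h \right)} = 0$ ($H{\left(Q,h \right)} = \left(-1\right) 3 \cdot 0 = \left(-3\right) 0 = 0$)
$F = \frac{10972}{7}$ ($F = \frac{87}{7} + 1555 = \frac{10972}{7} \approx 1567.4$)
$\frac{F + 23848}{\left(\left(-15573 + H{\left(10,-83 \right)}\right) + 14754\right) - 9506} = \frac{\frac{10972}{7} + 23848}{\left(\left(-15573 + 0\right) + 14754\right) - 9506} = \frac{177908}{7 \left(\left(-15573 + 14754\right) - 9506\right)} = \frac{177908}{7 \left(-819 - 9506\right)} = \frac{177908}{7 \left(-10325\right)} = \frac{177908}{7} \left(- \frac{1}{10325}\right) = - \frac{177908}{72275}$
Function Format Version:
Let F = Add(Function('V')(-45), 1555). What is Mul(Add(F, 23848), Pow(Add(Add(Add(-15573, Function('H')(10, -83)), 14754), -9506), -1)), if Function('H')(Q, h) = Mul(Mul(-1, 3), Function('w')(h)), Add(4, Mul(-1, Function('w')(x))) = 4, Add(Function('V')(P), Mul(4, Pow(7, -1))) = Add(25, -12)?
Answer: Rational(-177908, 72275) ≈ -2.4615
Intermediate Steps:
Function('V')(P) = Rational(87, 7) (Function('V')(P) = Add(Rational(-4, 7), Add(25, -12)) = Add(Rational(-4, 7), 13) = Rational(87, 7))
Function('w')(x) = 0 (Function('w')(x) = Add(4, Mul(-1, 4)) = Add(4, -4) = 0)
Function('H')(Q, h) = 0 (Function('H')(Q, h) = Mul(Mul(-1, 3), 0) = Mul(-3, 0) = 0)
F = Rational(10972, 7) (F = Add(Rational(87, 7), 1555) = Rational(10972, 7) ≈ 1567.4)
Mul(Add(F, 23848), Pow(Add(Add(Add(-15573, Function('H')(10, -83)), 14754), -9506), -1)) = Mul(Add(Rational(10972, 7), 23848), Pow(Add(Add(Add(-15573, 0), 14754), -9506), -1)) = Mul(Rational(177908, 7), Pow(Add(Add(-15573, 14754), -9506), -1)) = Mul(Rational(177908, 7), Pow(Add(-819, -9506), -1)) = Mul(Rational(177908, 7), Pow(-10325, -1)) = Mul(Rational(177908, 7), Rational(-1, 10325)) = Rational(-177908, 72275)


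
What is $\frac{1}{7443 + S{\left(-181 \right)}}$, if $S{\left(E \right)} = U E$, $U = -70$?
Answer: $\frac{1}{20113} \approx 4.9719 \cdot 10^{-5}$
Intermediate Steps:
$S{\left(E \right)} = - 70 E$
$\frac{1}{7443 + S{\left(-181 \right)}} = \frac{1}{7443 - -12670} = \frac{1}{7443 + 12670} = \frac{1}{20113}$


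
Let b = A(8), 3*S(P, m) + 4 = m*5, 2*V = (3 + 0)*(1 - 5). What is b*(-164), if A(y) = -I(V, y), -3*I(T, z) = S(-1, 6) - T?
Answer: -7216/9 ≈ -801.78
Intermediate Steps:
V = -6 (V = ((3 + 0)*(1 - 5))/2 = (3*(-4))/2 = (½)*(-12) = -6)
S(P, m) = -4/3 + 5*m/3 (S(P, m) = -4/3 + (m*5)/3 = -4/3 + (5*m)/3 = -4/3 + 5*m/3)
I(T, z) = -26/9 + T/3 (I(T, z) = -((-4/3 + (5/3)*6) - T)/3 = -((-4/3 + 10) - T)/3 = -(26/3 - T)/3 = -26/9 + T/3)
A(y) = 44/9 (A(y) = -(-26/9 + (⅓)*(-6)) = -(-26/9 - 2) = -1*(-44/9) = 44/9)
b = 44/9 ≈ 4.8889
b*(-164) = (44/9)*(-164) = -7216/9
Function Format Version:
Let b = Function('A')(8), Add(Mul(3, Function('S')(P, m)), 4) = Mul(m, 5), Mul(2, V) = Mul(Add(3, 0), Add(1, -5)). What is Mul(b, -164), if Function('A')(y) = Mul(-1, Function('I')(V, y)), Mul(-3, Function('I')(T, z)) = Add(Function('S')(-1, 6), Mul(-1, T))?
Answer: Rational(-7216, 9) ≈ -801.78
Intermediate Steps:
V = -6 (V = Mul(Rational(1, 2), Mul(Add(3, 0), Add(1, -5))) = Mul(Rational(1, 2), Mul(3, -4)) = Mul(Rational(1, 2), -12) = -6)
Function('S')(P, m) = Add(Rational(-4, 3), Mul(Rational(5, 3), m)) (Function('S')(P, m) = Add(Rational(-4, 3), Mul(Rational(1, 3), Mul(m, 5))) = Add(Rational(-4, 3), Mul(Rational(1, 3), Mul(5, m))) = Add(Rational(-4, 3), Mul(Rational(5, 3), m)))
Function('I')(T, z) = Add(Rational(-26, 9), Mul(Rational(1, 3), T)) (Function('I')(T, z) = Mul(Rational(-1, 3), Add(Add(Rational(-4, 3), Mul(Rational(5, 3), 6)), Mul(-1, T))) = Mul(Rational(-1, 3), Add(Add(Rational(-4, 3), 10), Mul(-1, T))) = Mul(Rational(-1, 3), Add(Rational(26, 3), Mul(-1, T))) = Add(Rational(-26, 9), Mul(Rational(1, 3), T)))
Function('A')(y) = Rational(44, 9) (Function('A')(y) = Mul(-1, Add(Rational(-26, 9), Mul(Rational(1, 3), -6))) = Mul(-1, Add(Rational(-26, 9), -2)) = Mul(-1, Rational(-44, 9)) = Rational(44, 9))
b = Rational(44, 9) ≈ 4.8889
Mul(b, -164) = Mul(Rational(44, 9), -164) = Rational(-7216, 9)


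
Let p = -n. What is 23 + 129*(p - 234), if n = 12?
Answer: -31711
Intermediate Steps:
p = -12 (p = -1*12 = -12)
23 + 129*(p - 234) = 23 + 129*(-12 - 234) = 23 + 129*(-246) = 23 - 31734 = -31711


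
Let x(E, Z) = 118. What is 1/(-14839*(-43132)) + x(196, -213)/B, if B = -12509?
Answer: -75524205755/8006207171732 ≈ -0.0094332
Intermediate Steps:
1/(-14839*(-43132)) + x(196, -213)/B = 1/(-14839*(-43132)) + 118/(-12509) = -1/14839*(-1/43132) + 118*(-1/12509) = 1/640035748 - 118/12509 = -75524205755/8006207171732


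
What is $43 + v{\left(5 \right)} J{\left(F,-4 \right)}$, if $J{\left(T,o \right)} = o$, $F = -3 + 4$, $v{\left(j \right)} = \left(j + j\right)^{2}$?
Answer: $-357$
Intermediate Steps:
$v{\left(j \right)} = 4 j^{2}$ ($v{\left(j \right)} = \left(2 j\right)^{2} = 4 j^{2}$)
$F = 1$
$43 + v{\left(5 \right)} J{\left(F,-4 \right)} = 43 + 4 \cdot 5^{2} \left(-4\right) = 43 + 4 \cdot 25 \left(-4\right) = 43 + 100 \left(-4\right) = 43 - 400 = -357$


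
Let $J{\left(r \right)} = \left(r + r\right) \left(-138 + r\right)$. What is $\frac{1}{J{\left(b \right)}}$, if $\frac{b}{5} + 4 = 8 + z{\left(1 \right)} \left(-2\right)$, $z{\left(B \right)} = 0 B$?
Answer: $- \frac{1}{4720} \approx -0.00021186$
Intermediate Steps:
$z{\left(B \right)} = 0$
$b = 20$ ($b = -20 + 5 \left(8 + 0 \left(-2\right)\right) = -20 + 5 \left(8 + 0\right) = -20 + 5 \cdot 8 = -20 + 40 = 20$)
$J{\left(r \right)} = 2 r \left(-138 + r\right)$
$\frac{1}{J{\left(b \right)}} = \frac{1}{2 \cdot 20 \left(-138 + 20\right)} = \frac{1}{2 \cdot 20 \left(-118\right)} = \frac{1}{-4720} = - \frac{1}{4720}$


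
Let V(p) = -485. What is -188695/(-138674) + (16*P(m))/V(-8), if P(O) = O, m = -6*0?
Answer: 188695/138674 ≈ 1.3607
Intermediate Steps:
m = 0
-188695/(-138674) + (16*P(m))/V(-8) = -188695/(-138674) + (16*0)/(-485) = -188695*(-1/138674) + 0*(-1/485) = 188695/138674 + 0 = 188695/138674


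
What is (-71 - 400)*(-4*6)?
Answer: 11304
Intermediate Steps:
(-71 - 400)*(-4*6) = -471*(-24) = 11304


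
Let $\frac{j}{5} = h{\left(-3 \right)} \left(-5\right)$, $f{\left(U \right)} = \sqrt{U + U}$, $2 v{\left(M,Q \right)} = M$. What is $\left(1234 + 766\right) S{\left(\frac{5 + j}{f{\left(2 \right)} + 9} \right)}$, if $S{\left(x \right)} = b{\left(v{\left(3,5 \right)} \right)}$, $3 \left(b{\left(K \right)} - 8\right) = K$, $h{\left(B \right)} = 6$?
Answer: $17000$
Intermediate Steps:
$v{\left(M,Q \right)} = \frac{M}{2}$
$b{\left(K \right)} = 8 + \frac{K}{3}$
$f{\left(U \right)} = \sqrt{2} \sqrt{U}$ ($f{\left(U \right)} = \sqrt{2 U} = \sqrt{2} \sqrt{U}$)
$j = -150$ ($j = 5 \cdot 6 \left(-5\right) = 5 \left(-30\right) = -150$)
$S{\left(x \right)} = \frac{17}{2}$ ($S{\left(x \right)} = 8 + \frac{\frac{1}{2} \cdot 3}{3} = 8 + \frac{1}{3} \cdot \frac{3}{2} = 8 + \frac{1}{2} = \frac{17}{2}$)
$\left(1234 + 766\right) S{\left(\frac{5 + j}{f{\left(2 \right)} + 9} \right)} = \left(1234 + 766\right) \frac{17}{2} = 2000 \cdot \frac{17}{2} = 17000$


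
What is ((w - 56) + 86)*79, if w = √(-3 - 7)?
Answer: 2370 + 79*I*√10 ≈ 2370.0 + 249.82*I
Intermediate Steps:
w = I*√10 (w = √(-10) = I*√10 ≈ 3.1623*I)
((w - 56) + 86)*79 = ((I*√10 - 56) + 86)*79 = ((-56 + I*√10) + 86)*79 = (30 + I*√10)*79 = 2370 + 79*I*√10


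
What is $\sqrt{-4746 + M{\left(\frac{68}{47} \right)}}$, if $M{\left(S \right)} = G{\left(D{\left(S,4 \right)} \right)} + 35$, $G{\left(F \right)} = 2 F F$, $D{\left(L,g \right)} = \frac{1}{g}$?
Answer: $\frac{13 i \sqrt{446}}{4} \approx 68.636 i$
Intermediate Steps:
$G{\left(F \right)} = 2 F^{2}$
$M{\left(S \right)} = \frac{281}{8}$ ($M{\left(S \right)} = 2 \left(\frac{1}{4}\right)^{2} + 35 = \frac{2}{16} + 35 = 2 \cdot \frac{1}{16} + 35 = \frac{1}{8} + 35 = \frac{281}{8}$)
$\sqrt{-4746 + M{\left(\frac{68}{47} \right)}} = \sqrt{-4746 + \frac{281}{8}} = \sqrt{- \frac{37687}{8}} = \frac{13 i \sqrt{446}}{4}$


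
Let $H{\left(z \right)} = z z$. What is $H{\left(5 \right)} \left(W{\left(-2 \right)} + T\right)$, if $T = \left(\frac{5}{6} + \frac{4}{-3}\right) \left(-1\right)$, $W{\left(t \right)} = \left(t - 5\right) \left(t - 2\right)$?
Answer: $\frac{1425}{2} \approx 712.5$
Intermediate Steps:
$W{\left(t \right)} = \left(-5 + t\right) \left(-2 + t\right)$
$H{\left(z \right)} = z^{2}$
$T = \frac{1}{2}$ ($T = \left(5 \cdot \frac{1}{6} + 4 \left(- \frac{1}{3}\right)\right) \left(-1\right) = \left(\frac{5}{6} - \frac{4}{3}\right) \left(-1\right) = \left(- \frac{1}{2}\right) \left(-1\right) = \frac{1}{2} \approx 0.5$)
$H{\left(5 \right)} \left(W{\left(-2 \right)} + T\right) = 5^{2} \left(\left(10 + \left(-2\right)^{2} - -14\right) + \frac{1}{2}\right) = 25 \left(\left(10 + 4 + 14\right) + \frac{1}{2}\right) = 25 \left(28 + \frac{1}{2}\right) = 25 \cdot \frac{57}{2} = \frac{1425}{2}$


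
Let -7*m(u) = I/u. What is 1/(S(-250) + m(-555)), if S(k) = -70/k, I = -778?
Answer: 19425/1549 ≈ 12.540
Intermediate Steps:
m(u) = 778/(7*u) (m(u) = -(-778)/(7*u) = 778/(7*u))
1/(S(-250) + m(-555)) = 1/(-70/(-250) + (778/7)/(-555)) = 1/(-70*(-1/250) + (778/7)*(-1/555)) = 1/(7/25 - 778/3885) = 1/(1549/19425) = 19425/1549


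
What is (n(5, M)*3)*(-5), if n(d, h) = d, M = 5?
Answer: -75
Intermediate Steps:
(n(5, M)*3)*(-5) = (5*3)*(-5) = 15*(-5) = -75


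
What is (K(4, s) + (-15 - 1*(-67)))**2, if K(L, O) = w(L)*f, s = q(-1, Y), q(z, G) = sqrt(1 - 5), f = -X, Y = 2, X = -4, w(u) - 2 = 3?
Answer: 5184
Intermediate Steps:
w(u) = 5 (w(u) = 2 + 3 = 5)
f = 4 (f = -1*(-4) = 4)
q(z, G) = 2*I (q(z, G) = sqrt(-4) = 2*I)
s = 2*I ≈ 2.0*I
K(L, O) = 20 (K(L, O) = 5*4 = 20)
(K(4, s) + (-15 - 1*(-67)))**2 = (20 + (-15 - 1*(-67)))**2 = (20 + (-15 + 67))**2 = (20 + 52)**2 = 72**2 = 5184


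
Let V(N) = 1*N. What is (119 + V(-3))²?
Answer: 13456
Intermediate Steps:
V(N) = N
(119 + V(-3))² = (119 - 3)² = 116² = 13456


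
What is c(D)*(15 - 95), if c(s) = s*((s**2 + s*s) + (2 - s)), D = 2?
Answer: -1280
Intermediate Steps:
c(s) = s*(2 - s + 2*s**2) (c(s) = s*((s**2 + s**2) + (2 - s)) = s*(2*s**2 + (2 - s)) = s*(2 - s + 2*s**2))
c(D)*(15 - 95) = (2*(2 - 1*2 + 2*2**2))*(15 - 95) = (2*(2 - 2 + 2*4))*(-80) = (2*(2 - 2 + 8))*(-80) = (2*8)*(-80) = 16*(-80) = -1280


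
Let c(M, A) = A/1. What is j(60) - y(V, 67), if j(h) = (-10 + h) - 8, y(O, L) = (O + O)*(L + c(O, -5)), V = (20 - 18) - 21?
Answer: 2398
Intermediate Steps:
c(M, A) = A (c(M, A) = A*1 = A)
V = -19 (V = 2 - 21 = -19)
y(O, L) = 2*O*(-5 + L) (y(O, L) = (O + O)*(L - 5) = (2*O)*(-5 + L) = 2*O*(-5 + L))
j(h) = -18 + h
j(60) - y(V, 67) = (-18 + 60) - 2*(-19)*(-5 + 67) = 42 - 2*(-19)*62 = 42 - 1*(-2356) = 42 + 2356 = 2398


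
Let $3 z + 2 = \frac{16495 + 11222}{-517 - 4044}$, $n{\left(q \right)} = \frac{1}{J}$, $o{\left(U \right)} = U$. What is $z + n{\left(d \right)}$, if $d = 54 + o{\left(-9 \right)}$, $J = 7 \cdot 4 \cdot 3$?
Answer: $- \frac{1026931}{383124} \approx -2.6804$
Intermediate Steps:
$J = 84$ ($J = 28 \cdot 3 = 84$)
$d = 45$ ($d = 54 - 9 = 45$)
$n{\left(q \right)} = \frac{1}{84}$
$z = - \frac{36839}{13683}$ ($z = - \frac{2}{3} + \frac{\left(16495 + 11222\right) \frac{1}{-517 - 4044}}{3} = - \frac{2}{3} + \frac{27717 \frac{1}{-4561}}{3} = - \frac{2}{3} + \frac{27717 \left(- \frac{1}{4561}\right)}{3} = - \frac{2}{3} + \frac{1}{3} \left(- \frac{27717}{4561}\right) = - \frac{2}{3} - \frac{9239}{4561} = - \frac{36839}{13683} \approx -2.6923$)
$z + n{\left(d \right)} = - \frac{36839}{13683} + \frac{1}{84} = - \frac{1026931}{383124}$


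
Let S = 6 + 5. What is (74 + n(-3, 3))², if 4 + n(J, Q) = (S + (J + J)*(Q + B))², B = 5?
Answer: 2070721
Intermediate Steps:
S = 11
n(J, Q) = -4 + (11 + 2*J*(5 + Q))² (n(J, Q) = -4 + (11 + (J + J)*(Q + 5))² = -4 + (11 + (2*J)*(5 + Q))² = -4 + (11 + 2*J*(5 + Q))²)
(74 + n(-3, 3))² = (74 + (-4 + (11 + 10*(-3) + 2*(-3)*3)²))² = (74 + (-4 + (11 - 30 - 18)²))² = (74 + (-4 + (-37)²))² = (74 + (-4 + 1369))² = (74 + 1365)² = 1439² = 2070721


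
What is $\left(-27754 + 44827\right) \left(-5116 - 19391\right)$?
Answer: $-418408011$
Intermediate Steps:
$\left(-27754 + 44827\right) \left(-5116 - 19391\right) = 17073 \left(-24507\right) = -418408011$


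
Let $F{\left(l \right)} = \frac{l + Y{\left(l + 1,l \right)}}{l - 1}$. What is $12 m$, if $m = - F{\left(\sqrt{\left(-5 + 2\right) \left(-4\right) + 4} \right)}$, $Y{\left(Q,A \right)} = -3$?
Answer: $-4$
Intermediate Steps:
$F{\left(l \right)} = \frac{-3 + l}{-1 + l}$ ($F{\left(l \right)} = \frac{l - 3}{l - 1} = \frac{-3 + l}{-1 + l}$)
$m = - \frac{1}{3}$ ($m = - \frac{-3 + \sqrt{\left(-5 + 2\right) \left(-4\right) + 4}}{-1 + \sqrt{\left(-5 + 2\right) \left(-4\right) + 4}} = - \frac{-3 + \sqrt{\left(-3\right) \left(-4\right) + 4}}{-1 + \sqrt{\left(-3\right) \left(-4\right) + 4}} = - \frac{-3 + \sqrt{12 + 4}}{-1 + \sqrt{12 + 4}} = - \frac{-3 + \sqrt{16}}{-1 + \sqrt{16}} = - \frac{-3 + 4}{-1 + 4} = - \frac{1}{3} \approx -0.33333$)
$12 m = 12 \left(- \frac{1}{3}\right) = -4$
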